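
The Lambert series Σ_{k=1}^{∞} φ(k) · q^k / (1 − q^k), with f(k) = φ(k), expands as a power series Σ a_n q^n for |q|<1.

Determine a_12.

n=12: 12·1 6·2 4·3 3·4 2·6 1·12  φ→[4+2+2+2+1+1]=12

a_12 = 12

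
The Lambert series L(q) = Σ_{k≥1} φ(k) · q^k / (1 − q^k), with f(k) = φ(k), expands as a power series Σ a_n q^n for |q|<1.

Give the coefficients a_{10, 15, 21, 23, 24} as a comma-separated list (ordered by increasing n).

q^10  k|10↦φ(k): 10:4 5:4 2:1 1:1  a_10=10
q^15  k|15↦φ(k): 15:8 5:4 3:2 1:1  a_15=15
[q^21] φ(21)=12,φ(7)=6,φ(3)=2,φ(1)=1 ⇒ 21
d|23:{1,23}  Σφ=1+22=23
q^24  k|24↦φ(k): 1:1 2:1 3:2 4:2 6:2 8:4 12:4 24:8  a_24=24

10, 15, 21, 23, 24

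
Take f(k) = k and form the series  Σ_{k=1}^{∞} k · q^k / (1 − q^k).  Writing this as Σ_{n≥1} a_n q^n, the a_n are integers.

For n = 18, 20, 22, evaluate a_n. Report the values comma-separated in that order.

39, 42, 36

n=18: 18·1 9·2 6·3 3·6 2·9 1·18  f→[18+9+6+3+2+1]=39
d|20:{20,10,5,4,2,1}  Σf=20+10+5+4+2+1=42
[q^22] f(22)=22,f(11)=11,f(2)=2,f(1)=1 ⇒ 36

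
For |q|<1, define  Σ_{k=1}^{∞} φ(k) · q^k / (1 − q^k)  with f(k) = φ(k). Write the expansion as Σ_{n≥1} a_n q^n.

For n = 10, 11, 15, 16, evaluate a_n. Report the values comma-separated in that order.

q^10  k|10↦φ(k): 1:1 2:1 5:4 10:4  a_10=10
q^11  k|11↦φ(k): 11:10 1:1  a_11=11
q^15  k|15↦φ(k): 15:8 5:4 3:2 1:1  a_15=15
[q^16] φ(16)=8,φ(8)=4,φ(4)=2,φ(2)=1,φ(1)=1 ⇒ 16

10, 11, 15, 16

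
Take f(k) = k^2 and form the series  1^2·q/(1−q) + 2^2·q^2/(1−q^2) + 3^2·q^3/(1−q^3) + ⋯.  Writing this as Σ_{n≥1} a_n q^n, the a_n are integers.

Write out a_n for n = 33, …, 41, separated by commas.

n=33: 1·33 3·11 11·3 33·1  f→[1+9+121+1089]=1220
d|34:{34,17,2,1}  Σf=1156+289+4+1=1450
n=35: 1·35 5·7 7·5 35·1  f→[1+25+49+1225]=1300
d|36:{36,18,12,9,6,4,3,2,1}  Σf=1296+324+144+81+36+16+9+4+1=1911
q^37  k|37↦f(k): 37:1369 1:1  a_37=1370
d|38:{1,2,19,38}  Σf=1+4+361+1444=1810
n=39: 39·1 13·3 3·13 1·39  f→[1521+169+9+1]=1700
[q^40] f(1)=1,f(2)=4,f(4)=16,f(5)=25,f(8)=64,f(10)=100,f(20)=400,f(40)=1600 ⇒ 2210
n=41: 1·41 41·1  f→[1+1681]=1682

1220, 1450, 1300, 1911, 1370, 1810, 1700, 2210, 1682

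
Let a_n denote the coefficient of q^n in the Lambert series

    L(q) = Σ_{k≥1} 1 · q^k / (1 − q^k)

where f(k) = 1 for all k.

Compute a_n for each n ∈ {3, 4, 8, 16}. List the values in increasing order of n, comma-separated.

[q^3] f(1)=1,f(3)=1 ⇒ 2
q^4  k|4↦f(k): 4:1 2:1 1:1  a_4=3
q^8  k|8↦f(k): 1:1 2:1 4:1 8:1  a_8=4
n=16: 16·1 8·2 4·4 2·8 1·16  f→[1+1+1+1+1]=5

2, 3, 4, 5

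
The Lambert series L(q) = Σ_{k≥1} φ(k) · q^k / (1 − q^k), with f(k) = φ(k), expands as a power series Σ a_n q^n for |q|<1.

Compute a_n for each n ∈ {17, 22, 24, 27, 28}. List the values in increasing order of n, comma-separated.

n=17: 17·1 1·17  φ→[16+1]=17
n=22: 1·22 2·11 11·2 22·1  φ→[1+1+10+10]=22
[q^24] φ(24)=8,φ(12)=4,φ(8)=4,φ(6)=2,φ(4)=2,φ(3)=2,φ(2)=1,φ(1)=1 ⇒ 24
q^27  k|27↦φ(k): 27:18 9:6 3:2 1:1  a_27=27
[q^28] φ(1)=1,φ(2)=1,φ(4)=2,φ(7)=6,φ(14)=6,φ(28)=12 ⇒ 28

17, 22, 24, 27, 28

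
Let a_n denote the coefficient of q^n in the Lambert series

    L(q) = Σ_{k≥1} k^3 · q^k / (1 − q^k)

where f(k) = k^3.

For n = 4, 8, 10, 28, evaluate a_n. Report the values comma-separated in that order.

73, 585, 1134, 25112

q^4  k|4↦f(k): 1:1 2:8 4:64  a_4=73
d|8:{1,2,4,8}  Σf=1+8+64+512=585
n=10: 1·10 2·5 5·2 10·1  f→[1+8+125+1000]=1134
[q^28] f(28)=21952,f(14)=2744,f(7)=343,f(4)=64,f(2)=8,f(1)=1 ⇒ 25112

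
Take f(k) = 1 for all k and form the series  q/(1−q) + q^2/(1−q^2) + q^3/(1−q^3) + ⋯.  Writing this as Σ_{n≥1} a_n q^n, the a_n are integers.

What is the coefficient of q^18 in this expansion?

a_18 = 6

q^18  k|18↦f(k): 1:1 2:1 3:1 6:1 9:1 18:1  a_18=6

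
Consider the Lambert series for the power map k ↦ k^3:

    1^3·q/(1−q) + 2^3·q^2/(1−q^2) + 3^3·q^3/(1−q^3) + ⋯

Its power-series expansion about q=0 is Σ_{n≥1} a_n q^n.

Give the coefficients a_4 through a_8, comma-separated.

73, 126, 252, 344, 585

q^4  k|4↦f(k): 4:64 2:8 1:1  a_4=73
[q^5] f(5)=125,f(1)=1 ⇒ 126
d|6:{6,3,2,1}  Σf=216+27+8+1=252
d|7:{7,1}  Σf=343+1=344
[q^8] f(1)=1,f(2)=8,f(4)=64,f(8)=512 ⇒ 585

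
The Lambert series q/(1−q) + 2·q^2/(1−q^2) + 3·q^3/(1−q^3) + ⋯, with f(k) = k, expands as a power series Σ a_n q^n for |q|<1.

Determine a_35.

d|35:{35,7,5,1}  Σf=35+7+5+1=48

a_35 = 48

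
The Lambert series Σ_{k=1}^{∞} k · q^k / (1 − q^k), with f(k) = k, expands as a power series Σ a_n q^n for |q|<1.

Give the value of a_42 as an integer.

a_42 = 96

d|42:{1,2,3,6,7,14,21,42}  Σf=1+2+3+6+7+14+21+42=96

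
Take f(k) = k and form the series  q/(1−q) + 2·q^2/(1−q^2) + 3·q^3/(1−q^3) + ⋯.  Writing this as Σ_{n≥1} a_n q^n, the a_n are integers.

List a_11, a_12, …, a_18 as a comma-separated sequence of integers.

d|11:{11,1}  Σf=11+1=12
[q^12] f(12)=12,f(6)=6,f(4)=4,f(3)=3,f(2)=2,f(1)=1 ⇒ 28
q^13  k|13↦f(k): 1:1 13:13  a_13=14
q^14  k|14↦f(k): 1:1 2:2 7:7 14:14  a_14=24
[q^15] f(15)=15,f(5)=5,f(3)=3,f(1)=1 ⇒ 24
d|16:{16,8,4,2,1}  Σf=16+8+4+2+1=31
n=17: 17·1 1·17  f→[17+1]=18
q^18  k|18↦f(k): 18:18 9:9 6:6 3:3 2:2 1:1  a_18=39

12, 28, 14, 24, 24, 31, 18, 39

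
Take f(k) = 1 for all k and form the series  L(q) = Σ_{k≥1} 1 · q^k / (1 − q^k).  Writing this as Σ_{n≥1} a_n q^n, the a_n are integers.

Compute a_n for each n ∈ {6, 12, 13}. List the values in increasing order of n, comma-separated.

4, 6, 2

q^6  k|6↦f(k): 1:1 2:1 3:1 6:1  a_6=4
n=12: 12·1 6·2 4·3 3·4 2·6 1·12  f→[1+1+1+1+1+1]=6
n=13: 1·13 13·1  f→[1+1]=2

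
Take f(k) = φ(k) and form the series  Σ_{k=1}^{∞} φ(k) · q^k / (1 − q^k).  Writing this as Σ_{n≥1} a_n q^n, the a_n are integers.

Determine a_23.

n=23: 1·23 23·1  φ→[1+22]=23

a_23 = 23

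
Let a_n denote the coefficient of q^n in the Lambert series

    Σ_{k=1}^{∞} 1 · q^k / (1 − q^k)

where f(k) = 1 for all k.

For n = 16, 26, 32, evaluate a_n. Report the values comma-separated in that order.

5, 4, 6

q^16  k|16↦f(k): 1:1 2:1 4:1 8:1 16:1  a_16=5
n=26: 26·1 13·2 2·13 1·26  f→[1+1+1+1]=4
d|32:{1,2,4,8,16,32}  Σf=1+1+1+1+1+1=6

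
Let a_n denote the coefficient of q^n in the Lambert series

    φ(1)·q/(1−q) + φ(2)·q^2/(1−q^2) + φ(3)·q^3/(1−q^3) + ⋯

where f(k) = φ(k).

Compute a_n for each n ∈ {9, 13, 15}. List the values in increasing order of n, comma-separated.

d|9:{9,3,1}  Σφ=6+2+1=9
n=13: 1·13 13·1  φ→[1+12]=13
q^15  k|15↦φ(k): 1:1 3:2 5:4 15:8  a_15=15

9, 13, 15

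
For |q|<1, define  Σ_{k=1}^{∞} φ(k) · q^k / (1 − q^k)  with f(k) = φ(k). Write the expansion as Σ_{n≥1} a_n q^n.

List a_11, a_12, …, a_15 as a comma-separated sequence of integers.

d|11:{1,11}  Σφ=1+10=11
q^12  k|12↦φ(k): 1:1 2:1 3:2 4:2 6:2 12:4  a_12=12
n=13: 1·13 13·1  φ→[1+12]=13
n=14: 1·14 2·7 7·2 14·1  φ→[1+1+6+6]=14
q^15  k|15↦φ(k): 1:1 3:2 5:4 15:8  a_15=15

11, 12, 13, 14, 15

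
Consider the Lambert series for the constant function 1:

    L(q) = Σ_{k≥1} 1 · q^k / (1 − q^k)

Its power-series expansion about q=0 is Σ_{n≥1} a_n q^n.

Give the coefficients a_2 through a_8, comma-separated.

2, 2, 3, 2, 4, 2, 4

q^2  k|2↦f(k): 2:1 1:1  a_2=2
n=3: 3·1 1·3  f→[1+1]=2
d|4:{4,2,1}  Σf=1+1+1=3
d|5:{5,1}  Σf=1+1=2
[q^6] f(1)=1,f(2)=1,f(3)=1,f(6)=1 ⇒ 4
n=7: 7·1 1·7  f→[1+1]=2
[q^8] f(8)=1,f(4)=1,f(2)=1,f(1)=1 ⇒ 4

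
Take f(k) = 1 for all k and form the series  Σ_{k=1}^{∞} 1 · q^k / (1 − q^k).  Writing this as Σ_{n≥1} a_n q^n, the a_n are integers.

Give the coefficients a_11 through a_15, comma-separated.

2, 6, 2, 4, 4

[q^11] f(11)=1,f(1)=1 ⇒ 2
[q^12] f(1)=1,f(2)=1,f(3)=1,f(4)=1,f(6)=1,f(12)=1 ⇒ 6
n=13: 13·1 1·13  f→[1+1]=2
[q^14] f(14)=1,f(7)=1,f(2)=1,f(1)=1 ⇒ 4
d|15:{15,5,3,1}  Σf=1+1+1+1=4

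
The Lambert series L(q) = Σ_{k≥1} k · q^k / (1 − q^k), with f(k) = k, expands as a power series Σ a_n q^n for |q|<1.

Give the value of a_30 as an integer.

a_30 = 72

q^30  k|30↦f(k): 30:30 15:15 10:10 6:6 5:5 3:3 2:2 1:1  a_30=72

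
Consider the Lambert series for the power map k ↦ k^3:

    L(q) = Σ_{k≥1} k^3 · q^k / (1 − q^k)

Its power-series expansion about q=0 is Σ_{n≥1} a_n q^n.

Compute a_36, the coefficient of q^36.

a_36 = 55261

n=36: 36·1 18·2 12·3 9·4 6·6 4·9 3·12 2·18 1·36  f→[46656+5832+1728+729+216+64+27+8+1]=55261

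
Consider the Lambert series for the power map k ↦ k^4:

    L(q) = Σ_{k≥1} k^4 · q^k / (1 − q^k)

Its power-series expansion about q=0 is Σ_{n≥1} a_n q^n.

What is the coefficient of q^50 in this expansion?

d|50:{50,25,10,5,2,1}  Σf=6250000+390625+10000+625+16+1=6651267

a_50 = 6651267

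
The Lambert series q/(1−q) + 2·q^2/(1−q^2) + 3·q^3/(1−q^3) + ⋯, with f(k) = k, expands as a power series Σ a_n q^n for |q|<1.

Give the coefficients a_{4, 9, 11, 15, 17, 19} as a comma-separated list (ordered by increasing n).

7, 13, 12, 24, 18, 20

d|4:{4,2,1}  Σf=4+2+1=7
d|9:{9,3,1}  Σf=9+3+1=13
d|11:{1,11}  Σf=1+11=12
d|15:{15,5,3,1}  Σf=15+5+3+1=24
q^17  k|17↦f(k): 17:17 1:1  a_17=18
d|19:{1,19}  Σf=1+19=20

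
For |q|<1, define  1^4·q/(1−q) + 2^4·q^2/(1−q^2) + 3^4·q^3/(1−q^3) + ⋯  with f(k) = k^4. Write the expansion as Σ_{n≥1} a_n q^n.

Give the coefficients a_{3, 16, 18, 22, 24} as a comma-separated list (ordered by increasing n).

82, 69905, 112931, 248914, 358258

[q^3] f(3)=81,f(1)=1 ⇒ 82
d|16:{1,2,4,8,16}  Σf=1+16+256+4096+65536=69905
d|18:{18,9,6,3,2,1}  Σf=104976+6561+1296+81+16+1=112931
[q^22] f(22)=234256,f(11)=14641,f(2)=16,f(1)=1 ⇒ 248914
d|24:{1,2,3,4,6,8,12,24}  Σf=1+16+81+256+1296+4096+20736+331776=358258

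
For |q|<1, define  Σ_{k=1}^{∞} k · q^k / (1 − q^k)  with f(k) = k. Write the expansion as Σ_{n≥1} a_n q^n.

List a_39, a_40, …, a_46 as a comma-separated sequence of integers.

n=39: 39·1 13·3 3·13 1·39  f→[39+13+3+1]=56
n=40: 40·1 20·2 10·4 8·5 5·8 4·10 2·20 1·40  f→[40+20+10+8+5+4+2+1]=90
d|41:{1,41}  Σf=1+41=42
d|42:{1,2,3,6,7,14,21,42}  Σf=1+2+3+6+7+14+21+42=96
n=43: 43·1 1·43  f→[43+1]=44
[q^44] f(1)=1,f(2)=2,f(4)=4,f(11)=11,f(22)=22,f(44)=44 ⇒ 84
d|45:{1,3,5,9,15,45}  Σf=1+3+5+9+15+45=78
[q^46] f(46)=46,f(23)=23,f(2)=2,f(1)=1 ⇒ 72

56, 90, 42, 96, 44, 84, 78, 72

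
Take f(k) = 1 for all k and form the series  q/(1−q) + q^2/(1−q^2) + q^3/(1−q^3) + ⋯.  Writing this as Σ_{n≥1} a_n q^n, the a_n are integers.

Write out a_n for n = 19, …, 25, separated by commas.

2, 6, 4, 4, 2, 8, 3

d|19:{19,1}  Σf=1+1=2
n=20: 20·1 10·2 5·4 4·5 2·10 1·20  f→[1+1+1+1+1+1]=6
q^21  k|21↦f(k): 21:1 7:1 3:1 1:1  a_21=4
q^22  k|22↦f(k): 22:1 11:1 2:1 1:1  a_22=4
n=23: 23·1 1·23  f→[1+1]=2
n=24: 24·1 12·2 8·3 6·4 4·6 3·8 2·12 1·24  f→[1+1+1+1+1+1+1+1]=8
n=25: 25·1 5·5 1·25  f→[1+1+1]=3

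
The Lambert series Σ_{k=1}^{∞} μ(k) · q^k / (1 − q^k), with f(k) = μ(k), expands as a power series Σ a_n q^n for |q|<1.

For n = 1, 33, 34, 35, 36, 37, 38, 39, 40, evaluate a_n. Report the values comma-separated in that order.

n=1: 1·1  μ→[1]=1
[q^33] μ(1)=1,μ(3)=-1,μ(11)=-1,μ(33)=1 ⇒ 0
n=34: 34·1 17·2 2·17 1·34  μ→[1+(-1)+(-1)+1]=0
d|35:{1,5,7,35}  Σμ=1+(-1)+(-1)+1=0
d|36:{36,18,12,9,6,4,3,2,1}  Σμ=0+0+0+0+1+0+(-1)+(-1)+1=0
d|37:{1,37}  Σμ=1+(-1)=0
q^38  k|38↦μ(k): 1:1 2:-1 19:-1 38:1  a_38=0
q^39  k|39↦μ(k): 1:1 3:-1 13:-1 39:1  a_39=0
d|40:{1,2,4,5,8,10,20,40}  Σμ=1+(-1)+0+(-1)+0+1+0+0=0

1, 0, 0, 0, 0, 0, 0, 0, 0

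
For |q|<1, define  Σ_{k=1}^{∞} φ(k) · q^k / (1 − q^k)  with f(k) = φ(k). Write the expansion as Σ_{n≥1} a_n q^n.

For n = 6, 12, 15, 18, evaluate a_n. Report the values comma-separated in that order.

d|6:{6,3,2,1}  Σφ=2+2+1+1=6
q^12  k|12↦φ(k): 1:1 2:1 3:2 4:2 6:2 12:4  a_12=12
[q^15] φ(1)=1,φ(3)=2,φ(5)=4,φ(15)=8 ⇒ 15
[q^18] φ(18)=6,φ(9)=6,φ(6)=2,φ(3)=2,φ(2)=1,φ(1)=1 ⇒ 18

6, 12, 15, 18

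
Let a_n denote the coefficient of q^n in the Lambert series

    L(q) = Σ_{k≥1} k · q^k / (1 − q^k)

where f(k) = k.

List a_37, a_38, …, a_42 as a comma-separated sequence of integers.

38, 60, 56, 90, 42, 96

d|37:{1,37}  Σf=1+37=38
[q^38] f(38)=38,f(19)=19,f(2)=2,f(1)=1 ⇒ 60
q^39  k|39↦f(k): 39:39 13:13 3:3 1:1  a_39=56
d|40:{40,20,10,8,5,4,2,1}  Σf=40+20+10+8+5+4+2+1=90
q^41  k|41↦f(k): 41:41 1:1  a_41=42
d|42:{1,2,3,6,7,14,21,42}  Σf=1+2+3+6+7+14+21+42=96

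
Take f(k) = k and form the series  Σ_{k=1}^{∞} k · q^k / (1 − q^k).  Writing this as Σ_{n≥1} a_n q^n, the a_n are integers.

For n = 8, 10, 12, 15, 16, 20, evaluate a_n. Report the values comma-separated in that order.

d|8:{8,4,2,1}  Σf=8+4+2+1=15
[q^10] f(10)=10,f(5)=5,f(2)=2,f(1)=1 ⇒ 18
q^12  k|12↦f(k): 1:1 2:2 3:3 4:4 6:6 12:12  a_12=28
[q^15] f(1)=1,f(3)=3,f(5)=5,f(15)=15 ⇒ 24
n=16: 1·16 2·8 4·4 8·2 16·1  f→[1+2+4+8+16]=31
d|20:{1,2,4,5,10,20}  Σf=1+2+4+5+10+20=42

15, 18, 28, 24, 31, 42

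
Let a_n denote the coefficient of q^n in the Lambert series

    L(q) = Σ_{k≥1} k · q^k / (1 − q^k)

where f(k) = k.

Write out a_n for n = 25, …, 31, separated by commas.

d|25:{25,5,1}  Σf=25+5+1=31
[q^26] f(1)=1,f(2)=2,f(13)=13,f(26)=26 ⇒ 42
n=27: 1·27 3·9 9·3 27·1  f→[1+3+9+27]=40
q^28  k|28↦f(k): 1:1 2:2 4:4 7:7 14:14 28:28  a_28=56
d|29:{1,29}  Σf=1+29=30
q^30  k|30↦f(k): 30:30 15:15 10:10 6:6 5:5 3:3 2:2 1:1  a_30=72
n=31: 31·1 1·31  f→[31+1]=32

31, 42, 40, 56, 30, 72, 32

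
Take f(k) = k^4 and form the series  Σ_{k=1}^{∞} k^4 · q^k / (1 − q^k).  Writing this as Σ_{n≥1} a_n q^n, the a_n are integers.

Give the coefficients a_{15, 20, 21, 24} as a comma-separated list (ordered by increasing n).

51332, 170898, 196964, 358258

n=15: 1·15 3·5 5·3 15·1  f→[1+81+625+50625]=51332
q^20  k|20↦f(k): 20:160000 10:10000 5:625 4:256 2:16 1:1  a_20=170898
q^21  k|21↦f(k): 21:194481 7:2401 3:81 1:1  a_21=196964
[q^24] f(1)=1,f(2)=16,f(3)=81,f(4)=256,f(6)=1296,f(8)=4096,f(12)=20736,f(24)=331776 ⇒ 358258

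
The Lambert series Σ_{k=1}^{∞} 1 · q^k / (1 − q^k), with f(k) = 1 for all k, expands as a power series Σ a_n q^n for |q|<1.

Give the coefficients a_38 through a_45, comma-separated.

4, 4, 8, 2, 8, 2, 6, 6

q^38  k|38↦f(k): 38:1 19:1 2:1 1:1  a_38=4
n=39: 1·39 3·13 13·3 39·1  f→[1+1+1+1]=4
n=40: 1·40 2·20 4·10 5·8 8·5 10·4 20·2 40·1  f→[1+1+1+1+1+1+1+1]=8
q^41  k|41↦f(k): 1:1 41:1  a_41=2
[q^42] f(1)=1,f(2)=1,f(3)=1,f(6)=1,f(7)=1,f(14)=1,f(21)=1,f(42)=1 ⇒ 8
n=43: 43·1 1·43  f→[1+1]=2
q^44  k|44↦f(k): 44:1 22:1 11:1 4:1 2:1 1:1  a_44=6
q^45  k|45↦f(k): 45:1 15:1 9:1 5:1 3:1 1:1  a_45=6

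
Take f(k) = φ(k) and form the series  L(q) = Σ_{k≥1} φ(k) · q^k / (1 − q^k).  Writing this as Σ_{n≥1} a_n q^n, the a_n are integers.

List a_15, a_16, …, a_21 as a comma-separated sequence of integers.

d|15:{1,3,5,15}  Σφ=1+2+4+8=15
d|16:{16,8,4,2,1}  Σφ=8+4+2+1+1=16
q^17  k|17↦φ(k): 1:1 17:16  a_17=17
d|18:{1,2,3,6,9,18}  Σφ=1+1+2+2+6+6=18
[q^19] φ(19)=18,φ(1)=1 ⇒ 19
n=20: 1·20 2·10 4·5 5·4 10·2 20·1  φ→[1+1+2+4+4+8]=20
d|21:{1,3,7,21}  Σφ=1+2+6+12=21

15, 16, 17, 18, 19, 20, 21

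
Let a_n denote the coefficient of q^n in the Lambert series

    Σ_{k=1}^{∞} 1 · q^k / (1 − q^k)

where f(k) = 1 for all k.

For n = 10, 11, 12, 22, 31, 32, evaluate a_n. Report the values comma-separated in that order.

q^10  k|10↦f(k): 1:1 2:1 5:1 10:1  a_10=4
d|11:{11,1}  Σf=1+1=2
n=12: 12·1 6·2 4·3 3·4 2·6 1·12  f→[1+1+1+1+1+1]=6
q^22  k|22↦f(k): 22:1 11:1 2:1 1:1  a_22=4
d|31:{1,31}  Σf=1+1=2
d|32:{1,2,4,8,16,32}  Σf=1+1+1+1+1+1=6

4, 2, 6, 4, 2, 6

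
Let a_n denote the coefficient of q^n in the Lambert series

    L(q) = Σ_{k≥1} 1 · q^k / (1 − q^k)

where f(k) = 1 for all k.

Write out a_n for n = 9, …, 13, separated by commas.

d|9:{9,3,1}  Σf=1+1+1=3
d|10:{1,2,5,10}  Σf=1+1+1+1=4
n=11: 11·1 1·11  f→[1+1]=2
d|12:{1,2,3,4,6,12}  Σf=1+1+1+1+1+1=6
q^13  k|13↦f(k): 1:1 13:1  a_13=2

3, 4, 2, 6, 2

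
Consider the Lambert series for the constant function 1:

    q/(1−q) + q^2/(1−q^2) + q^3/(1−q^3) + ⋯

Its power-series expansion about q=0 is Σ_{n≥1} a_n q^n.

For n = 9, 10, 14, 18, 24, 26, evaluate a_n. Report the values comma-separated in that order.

3, 4, 4, 6, 8, 4

[q^9] f(9)=1,f(3)=1,f(1)=1 ⇒ 3
n=10: 10·1 5·2 2·5 1·10  f→[1+1+1+1]=4
q^14  k|14↦f(k): 1:1 2:1 7:1 14:1  a_14=4
[q^18] f(1)=1,f(2)=1,f(3)=1,f(6)=1,f(9)=1,f(18)=1 ⇒ 6
d|24:{24,12,8,6,4,3,2,1}  Σf=1+1+1+1+1+1+1+1=8
q^26  k|26↦f(k): 1:1 2:1 13:1 26:1  a_26=4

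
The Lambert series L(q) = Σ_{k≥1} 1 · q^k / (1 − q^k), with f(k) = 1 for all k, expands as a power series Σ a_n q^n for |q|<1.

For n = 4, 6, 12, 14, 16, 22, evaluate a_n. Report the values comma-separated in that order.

3, 4, 6, 4, 5, 4

[q^4] f(4)=1,f(2)=1,f(1)=1 ⇒ 3
q^6  k|6↦f(k): 6:1 3:1 2:1 1:1  a_6=4
q^12  k|12↦f(k): 12:1 6:1 4:1 3:1 2:1 1:1  a_12=6
[q^14] f(1)=1,f(2)=1,f(7)=1,f(14)=1 ⇒ 4
[q^16] f(16)=1,f(8)=1,f(4)=1,f(2)=1,f(1)=1 ⇒ 5
n=22: 22·1 11·2 2·11 1·22  f→[1+1+1+1]=4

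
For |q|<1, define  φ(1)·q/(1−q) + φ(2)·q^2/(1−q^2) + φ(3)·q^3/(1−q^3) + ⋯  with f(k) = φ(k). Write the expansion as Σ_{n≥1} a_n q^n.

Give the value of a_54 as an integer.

d|54:{54,27,18,9,6,3,2,1}  Σφ=18+18+6+6+2+2+1+1=54

a_54 = 54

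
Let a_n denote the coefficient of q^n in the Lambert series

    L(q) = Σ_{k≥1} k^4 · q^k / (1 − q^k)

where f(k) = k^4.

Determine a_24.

a_24 = 358258

q^24  k|24↦f(k): 1:1 2:16 3:81 4:256 6:1296 8:4096 12:20736 24:331776  a_24=358258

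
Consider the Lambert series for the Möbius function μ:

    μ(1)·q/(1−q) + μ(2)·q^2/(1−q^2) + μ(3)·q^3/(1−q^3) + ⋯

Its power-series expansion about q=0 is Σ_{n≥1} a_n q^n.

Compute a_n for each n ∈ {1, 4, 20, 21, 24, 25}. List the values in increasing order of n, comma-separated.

q^1  k|1↦μ(k): 1:1  a_1=1
q^4  k|4↦μ(k): 4:0 2:-1 1:1  a_4=0
d|20:{1,2,4,5,10,20}  Σμ=1+(-1)+0+(-1)+1+0=0
n=21: 1·21 3·7 7·3 21·1  μ→[1+(-1)+(-1)+1]=0
q^24  k|24↦μ(k): 1:1 2:-1 3:-1 4:0 6:1 8:0 12:0 24:0  a_24=0
q^25  k|25↦μ(k): 25:0 5:-1 1:1  a_25=0

1, 0, 0, 0, 0, 0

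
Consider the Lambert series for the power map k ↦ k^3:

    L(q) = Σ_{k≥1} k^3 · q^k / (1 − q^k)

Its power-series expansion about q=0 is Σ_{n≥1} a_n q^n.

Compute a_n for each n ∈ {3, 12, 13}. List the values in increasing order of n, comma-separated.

28, 2044, 2198

n=3: 1·3 3·1  f→[1+27]=28
q^12  k|12↦f(k): 1:1 2:8 3:27 4:64 6:216 12:1728  a_12=2044
n=13: 1·13 13·1  f→[1+2197]=2198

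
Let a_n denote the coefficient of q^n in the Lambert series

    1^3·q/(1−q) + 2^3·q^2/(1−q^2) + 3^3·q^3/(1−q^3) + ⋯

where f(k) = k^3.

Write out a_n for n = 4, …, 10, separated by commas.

[q^4] f(4)=64,f(2)=8,f(1)=1 ⇒ 73
n=5: 1·5 5·1  f→[1+125]=126
d|6:{6,3,2,1}  Σf=216+27+8+1=252
[q^7] f(1)=1,f(7)=343 ⇒ 344
[q^8] f(1)=1,f(2)=8,f(4)=64,f(8)=512 ⇒ 585
d|9:{9,3,1}  Σf=729+27+1=757
q^10  k|10↦f(k): 10:1000 5:125 2:8 1:1  a_10=1134

73, 126, 252, 344, 585, 757, 1134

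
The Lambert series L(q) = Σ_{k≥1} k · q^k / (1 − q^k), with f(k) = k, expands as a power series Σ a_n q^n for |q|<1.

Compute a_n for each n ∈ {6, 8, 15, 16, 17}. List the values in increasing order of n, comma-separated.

12, 15, 24, 31, 18

q^6  k|6↦f(k): 1:1 2:2 3:3 6:6  a_6=12
[q^8] f(1)=1,f(2)=2,f(4)=4,f(8)=8 ⇒ 15
n=15: 15·1 5·3 3·5 1·15  f→[15+5+3+1]=24
n=16: 16·1 8·2 4·4 2·8 1·16  f→[16+8+4+2+1]=31
d|17:{1,17}  Σf=1+17=18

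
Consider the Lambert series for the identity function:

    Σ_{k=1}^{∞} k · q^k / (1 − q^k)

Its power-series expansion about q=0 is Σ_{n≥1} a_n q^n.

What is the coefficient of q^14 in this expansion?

d|14:{1,2,7,14}  Σf=1+2+7+14=24

a_14 = 24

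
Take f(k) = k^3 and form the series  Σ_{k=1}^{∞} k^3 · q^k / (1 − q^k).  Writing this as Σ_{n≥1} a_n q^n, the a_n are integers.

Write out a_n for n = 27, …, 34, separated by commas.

q^27  k|27↦f(k): 27:19683 9:729 3:27 1:1  a_27=20440
d|28:{1,2,4,7,14,28}  Σf=1+8+64+343+2744+21952=25112
d|29:{29,1}  Σf=24389+1=24390
q^30  k|30↦f(k): 1:1 2:8 3:27 5:125 6:216 10:1000 15:3375 30:27000  a_30=31752
[q^31] f(31)=29791,f(1)=1 ⇒ 29792
[q^32] f(1)=1,f(2)=8,f(4)=64,f(8)=512,f(16)=4096,f(32)=32768 ⇒ 37449
q^33  k|33↦f(k): 1:1 3:27 11:1331 33:35937  a_33=37296
n=34: 34·1 17·2 2·17 1·34  f→[39304+4913+8+1]=44226

20440, 25112, 24390, 31752, 29792, 37449, 37296, 44226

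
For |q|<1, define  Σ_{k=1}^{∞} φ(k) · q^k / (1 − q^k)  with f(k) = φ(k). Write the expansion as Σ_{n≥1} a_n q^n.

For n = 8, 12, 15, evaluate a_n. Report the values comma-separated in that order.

n=8: 1·8 2·4 4·2 8·1  φ→[1+1+2+4]=8
q^12  k|12↦φ(k): 1:1 2:1 3:2 4:2 6:2 12:4  a_12=12
d|15:{1,3,5,15}  Σφ=1+2+4+8=15

8, 12, 15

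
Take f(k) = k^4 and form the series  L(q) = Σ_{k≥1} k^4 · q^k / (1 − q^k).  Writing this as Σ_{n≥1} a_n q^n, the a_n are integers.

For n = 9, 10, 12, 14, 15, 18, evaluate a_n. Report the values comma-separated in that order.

[q^9] f(9)=6561,f(3)=81,f(1)=1 ⇒ 6643
q^10  k|10↦f(k): 10:10000 5:625 2:16 1:1  a_10=10642
d|12:{12,6,4,3,2,1}  Σf=20736+1296+256+81+16+1=22386
[q^14] f(1)=1,f(2)=16,f(7)=2401,f(14)=38416 ⇒ 40834
d|15:{1,3,5,15}  Σf=1+81+625+50625=51332
[q^18] f(1)=1,f(2)=16,f(3)=81,f(6)=1296,f(9)=6561,f(18)=104976 ⇒ 112931

6643, 10642, 22386, 40834, 51332, 112931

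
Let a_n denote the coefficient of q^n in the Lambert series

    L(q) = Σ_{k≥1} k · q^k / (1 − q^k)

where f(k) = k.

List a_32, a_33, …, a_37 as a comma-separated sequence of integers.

n=32: 1·32 2·16 4·8 8·4 16·2 32·1  f→[1+2+4+8+16+32]=63
q^33  k|33↦f(k): 1:1 3:3 11:11 33:33  a_33=48
n=34: 1·34 2·17 17·2 34·1  f→[1+2+17+34]=54
q^35  k|35↦f(k): 1:1 5:5 7:7 35:35  a_35=48
[q^36] f(1)=1,f(2)=2,f(3)=3,f(4)=4,f(6)=6,f(9)=9,f(12)=12,f(18)=18,f(36)=36 ⇒ 91
[q^37] f(1)=1,f(37)=37 ⇒ 38

63, 48, 54, 48, 91, 38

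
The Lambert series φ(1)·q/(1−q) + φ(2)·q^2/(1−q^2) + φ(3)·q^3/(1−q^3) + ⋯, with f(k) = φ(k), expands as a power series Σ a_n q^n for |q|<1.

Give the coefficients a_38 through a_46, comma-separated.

q^38  k|38↦φ(k): 1:1 2:1 19:18 38:18  a_38=38
q^39  k|39↦φ(k): 39:24 13:12 3:2 1:1  a_39=39
q^40  k|40↦φ(k): 40:16 20:8 10:4 8:4 5:4 4:2 2:1 1:1  a_40=40
q^41  k|41↦φ(k): 1:1 41:40  a_41=41
[q^42] φ(42)=12,φ(21)=12,φ(14)=6,φ(7)=6,φ(6)=2,φ(3)=2,φ(2)=1,φ(1)=1 ⇒ 42
n=43: 1·43 43·1  φ→[1+42]=43
[q^44] φ(44)=20,φ(22)=10,φ(11)=10,φ(4)=2,φ(2)=1,φ(1)=1 ⇒ 44
q^45  k|45↦φ(k): 45:24 15:8 9:6 5:4 3:2 1:1  a_45=45
[q^46] φ(46)=22,φ(23)=22,φ(2)=1,φ(1)=1 ⇒ 46

38, 39, 40, 41, 42, 43, 44, 45, 46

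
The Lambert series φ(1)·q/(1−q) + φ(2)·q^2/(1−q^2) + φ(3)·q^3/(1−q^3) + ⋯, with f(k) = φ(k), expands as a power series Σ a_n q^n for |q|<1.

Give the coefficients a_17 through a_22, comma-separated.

[q^17] φ(17)=16,φ(1)=1 ⇒ 17
n=18: 1·18 2·9 3·6 6·3 9·2 18·1  φ→[1+1+2+2+6+6]=18
q^19  k|19↦φ(k): 19:18 1:1  a_19=19
d|20:{1,2,4,5,10,20}  Σφ=1+1+2+4+4+8=20
n=21: 1·21 3·7 7·3 21·1  φ→[1+2+6+12]=21
q^22  k|22↦φ(k): 1:1 2:1 11:10 22:10  a_22=22

17, 18, 19, 20, 21, 22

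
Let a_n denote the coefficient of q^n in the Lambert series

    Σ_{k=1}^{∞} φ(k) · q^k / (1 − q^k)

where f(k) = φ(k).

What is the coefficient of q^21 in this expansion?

n=21: 1·21 3·7 7·3 21·1  φ→[1+2+6+12]=21

a_21 = 21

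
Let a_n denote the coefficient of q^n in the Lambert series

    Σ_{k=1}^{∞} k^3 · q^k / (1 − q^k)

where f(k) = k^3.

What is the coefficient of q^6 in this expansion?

d|6:{6,3,2,1}  Σf=216+27+8+1=252

a_6 = 252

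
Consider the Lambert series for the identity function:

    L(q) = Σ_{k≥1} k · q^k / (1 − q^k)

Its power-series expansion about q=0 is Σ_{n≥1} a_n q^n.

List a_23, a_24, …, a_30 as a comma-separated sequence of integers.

24, 60, 31, 42, 40, 56, 30, 72

n=23: 1·23 23·1  f→[1+23]=24
n=24: 24·1 12·2 8·3 6·4 4·6 3·8 2·12 1·24  f→[24+12+8+6+4+3+2+1]=60
n=25: 25·1 5·5 1·25  f→[25+5+1]=31
q^26  k|26↦f(k): 26:26 13:13 2:2 1:1  a_26=42
n=27: 27·1 9·3 3·9 1·27  f→[27+9+3+1]=40
d|28:{28,14,7,4,2,1}  Σf=28+14+7+4+2+1=56
n=29: 1·29 29·1  f→[1+29]=30
d|30:{1,2,3,5,6,10,15,30}  Σf=1+2+3+5+6+10+15+30=72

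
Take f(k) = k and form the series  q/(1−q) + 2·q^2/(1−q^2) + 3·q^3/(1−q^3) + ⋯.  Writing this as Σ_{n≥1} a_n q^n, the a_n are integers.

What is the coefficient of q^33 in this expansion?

a_33 = 48

q^33  k|33↦f(k): 33:33 11:11 3:3 1:1  a_33=48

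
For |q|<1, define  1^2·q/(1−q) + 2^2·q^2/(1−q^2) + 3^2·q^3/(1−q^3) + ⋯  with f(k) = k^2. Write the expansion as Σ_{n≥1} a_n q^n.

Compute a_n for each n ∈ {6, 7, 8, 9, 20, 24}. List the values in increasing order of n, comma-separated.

[q^6] f(1)=1,f(2)=4,f(3)=9,f(6)=36 ⇒ 50
n=7: 1·7 7·1  f→[1+49]=50
d|8:{8,4,2,1}  Σf=64+16+4+1=85
d|9:{1,3,9}  Σf=1+9+81=91
n=20: 1·20 2·10 4·5 5·4 10·2 20·1  f→[1+4+16+25+100+400]=546
n=24: 24·1 12·2 8·3 6·4 4·6 3·8 2·12 1·24  f→[576+144+64+36+16+9+4+1]=850

50, 50, 85, 91, 546, 850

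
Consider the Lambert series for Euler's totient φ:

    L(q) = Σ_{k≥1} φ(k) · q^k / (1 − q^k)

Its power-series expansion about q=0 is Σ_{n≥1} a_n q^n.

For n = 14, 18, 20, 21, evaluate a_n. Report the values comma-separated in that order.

n=14: 14·1 7·2 2·7 1·14  φ→[6+6+1+1]=14
q^18  k|18↦φ(k): 1:1 2:1 3:2 6:2 9:6 18:6  a_18=18
q^20  k|20↦φ(k): 20:8 10:4 5:4 4:2 2:1 1:1  a_20=20
d|21:{1,3,7,21}  Σφ=1+2+6+12=21

14, 18, 20, 21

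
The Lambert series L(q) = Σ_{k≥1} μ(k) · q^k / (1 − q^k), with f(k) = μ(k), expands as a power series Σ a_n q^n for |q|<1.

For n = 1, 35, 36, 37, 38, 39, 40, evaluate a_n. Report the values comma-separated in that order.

1, 0, 0, 0, 0, 0, 0

q^1  k|1↦μ(k): 1:1  a_1=1
q^35  k|35↦μ(k): 35:1 7:-1 5:-1 1:1  a_35=0
[q^36] μ(1)=1,μ(2)=-1,μ(3)=-1,μ(4)=0,μ(6)=1,μ(9)=0,μ(12)=0,μ(18)=0,μ(36)=0 ⇒ 0
d|37:{37,1}  Σμ=(-1)+1=0
n=38: 38·1 19·2 2·19 1·38  μ→[1+(-1)+(-1)+1]=0
[q^39] μ(39)=1,μ(13)=-1,μ(3)=-1,μ(1)=1 ⇒ 0
d|40:{40,20,10,8,5,4,2,1}  Σμ=0+0+1+0+(-1)+0+(-1)+1=0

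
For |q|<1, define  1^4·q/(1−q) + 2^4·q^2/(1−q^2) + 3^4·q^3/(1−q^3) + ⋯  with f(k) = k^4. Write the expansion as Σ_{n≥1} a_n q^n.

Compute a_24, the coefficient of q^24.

a_24 = 358258

d|24:{24,12,8,6,4,3,2,1}  Σf=331776+20736+4096+1296+256+81+16+1=358258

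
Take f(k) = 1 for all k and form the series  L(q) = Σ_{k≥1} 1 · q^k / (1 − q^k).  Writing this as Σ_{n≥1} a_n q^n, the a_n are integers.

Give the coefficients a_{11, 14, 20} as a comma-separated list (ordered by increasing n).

2, 4, 6

n=11: 1·11 11·1  f→[1+1]=2
[q^14] f(14)=1,f(7)=1,f(2)=1,f(1)=1 ⇒ 4
n=20: 20·1 10·2 5·4 4·5 2·10 1·20  f→[1+1+1+1+1+1]=6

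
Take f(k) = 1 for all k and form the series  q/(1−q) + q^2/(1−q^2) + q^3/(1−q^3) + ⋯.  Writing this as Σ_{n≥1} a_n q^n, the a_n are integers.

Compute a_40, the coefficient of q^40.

a_40 = 8

q^40  k|40↦f(k): 1:1 2:1 4:1 5:1 8:1 10:1 20:1 40:1  a_40=8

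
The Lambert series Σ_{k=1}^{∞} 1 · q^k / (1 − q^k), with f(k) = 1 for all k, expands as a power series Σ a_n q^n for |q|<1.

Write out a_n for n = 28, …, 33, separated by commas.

n=28: 1·28 2·14 4·7 7·4 14·2 28·1  f→[1+1+1+1+1+1]=6
q^29  k|29↦f(k): 1:1 29:1  a_29=2
[q^30] f(30)=1,f(15)=1,f(10)=1,f(6)=1,f(5)=1,f(3)=1,f(2)=1,f(1)=1 ⇒ 8
q^31  k|31↦f(k): 31:1 1:1  a_31=2
n=32: 32·1 16·2 8·4 4·8 2·16 1·32  f→[1+1+1+1+1+1]=6
n=33: 33·1 11·3 3·11 1·33  f→[1+1+1+1]=4

6, 2, 8, 2, 6, 4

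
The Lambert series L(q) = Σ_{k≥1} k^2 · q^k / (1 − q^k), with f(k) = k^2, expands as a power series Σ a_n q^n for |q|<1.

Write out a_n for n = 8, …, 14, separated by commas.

85, 91, 130, 122, 210, 170, 250

d|8:{1,2,4,8}  Σf=1+4+16+64=85
q^9  k|9↦f(k): 9:81 3:9 1:1  a_9=91
n=10: 1·10 2·5 5·2 10·1  f→[1+4+25+100]=130
d|11:{1,11}  Σf=1+121=122
n=12: 12·1 6·2 4·3 3·4 2·6 1·12  f→[144+36+16+9+4+1]=210
n=13: 13·1 1·13  f→[169+1]=170
[q^14] f(1)=1,f(2)=4,f(7)=49,f(14)=196 ⇒ 250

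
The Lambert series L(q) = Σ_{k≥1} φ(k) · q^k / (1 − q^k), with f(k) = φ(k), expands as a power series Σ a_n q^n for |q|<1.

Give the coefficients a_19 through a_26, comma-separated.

n=19: 19·1 1·19  φ→[18+1]=19
n=20: 20·1 10·2 5·4 4·5 2·10 1·20  φ→[8+4+4+2+1+1]=20
n=21: 1·21 3·7 7·3 21·1  φ→[1+2+6+12]=21
[q^22] φ(1)=1,φ(2)=1,φ(11)=10,φ(22)=10 ⇒ 22
n=23: 1·23 23·1  φ→[1+22]=23
[q^24] φ(24)=8,φ(12)=4,φ(8)=4,φ(6)=2,φ(4)=2,φ(3)=2,φ(2)=1,φ(1)=1 ⇒ 24
[q^25] φ(1)=1,φ(5)=4,φ(25)=20 ⇒ 25
[q^26] φ(1)=1,φ(2)=1,φ(13)=12,φ(26)=12 ⇒ 26

19, 20, 21, 22, 23, 24, 25, 26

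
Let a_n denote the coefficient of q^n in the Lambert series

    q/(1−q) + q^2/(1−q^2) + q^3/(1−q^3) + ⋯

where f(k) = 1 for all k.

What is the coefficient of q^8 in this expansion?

n=8: 1·8 2·4 4·2 8·1  f→[1+1+1+1]=4

a_8 = 4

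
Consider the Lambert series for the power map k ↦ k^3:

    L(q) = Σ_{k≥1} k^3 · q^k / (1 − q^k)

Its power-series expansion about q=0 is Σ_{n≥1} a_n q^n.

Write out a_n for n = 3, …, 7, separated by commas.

28, 73, 126, 252, 344

n=3: 3·1 1·3  f→[27+1]=28
d|4:{1,2,4}  Σf=1+8+64=73
n=5: 5·1 1·5  f→[125+1]=126
d|6:{1,2,3,6}  Σf=1+8+27+216=252
n=7: 1·7 7·1  f→[1+343]=344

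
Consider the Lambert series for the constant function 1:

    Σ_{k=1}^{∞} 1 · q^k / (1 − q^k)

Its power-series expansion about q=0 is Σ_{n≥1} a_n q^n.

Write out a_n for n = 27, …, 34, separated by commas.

4, 6, 2, 8, 2, 6, 4, 4

[q^27] f(27)=1,f(9)=1,f(3)=1,f(1)=1 ⇒ 4
d|28:{1,2,4,7,14,28}  Σf=1+1+1+1+1+1=6
q^29  k|29↦f(k): 29:1 1:1  a_29=2
q^30  k|30↦f(k): 1:1 2:1 3:1 5:1 6:1 10:1 15:1 30:1  a_30=8
[q^31] f(31)=1,f(1)=1 ⇒ 2
d|32:{1,2,4,8,16,32}  Σf=1+1+1+1+1+1=6
d|33:{33,11,3,1}  Σf=1+1+1+1=4
[q^34] f(34)=1,f(17)=1,f(2)=1,f(1)=1 ⇒ 4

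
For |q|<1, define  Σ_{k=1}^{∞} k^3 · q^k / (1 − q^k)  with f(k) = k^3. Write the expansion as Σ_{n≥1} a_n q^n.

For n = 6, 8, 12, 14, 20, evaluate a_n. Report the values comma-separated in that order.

252, 585, 2044, 3096, 9198

d|6:{6,3,2,1}  Σf=216+27+8+1=252
[q^8] f(1)=1,f(2)=8,f(4)=64,f(8)=512 ⇒ 585
n=12: 1·12 2·6 3·4 4·3 6·2 12·1  f→[1+8+27+64+216+1728]=2044
d|14:{14,7,2,1}  Σf=2744+343+8+1=3096
q^20  k|20↦f(k): 1:1 2:8 4:64 5:125 10:1000 20:8000  a_20=9198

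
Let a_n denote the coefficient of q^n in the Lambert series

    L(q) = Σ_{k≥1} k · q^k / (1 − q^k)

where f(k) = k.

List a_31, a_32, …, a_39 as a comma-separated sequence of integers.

d|31:{31,1}  Σf=31+1=32
q^32  k|32↦f(k): 32:32 16:16 8:8 4:4 2:2 1:1  a_32=63
[q^33] f(33)=33,f(11)=11,f(3)=3,f(1)=1 ⇒ 48
n=34: 1·34 2·17 17·2 34·1  f→[1+2+17+34]=54
n=35: 1·35 5·7 7·5 35·1  f→[1+5+7+35]=48
q^36  k|36↦f(k): 1:1 2:2 3:3 4:4 6:6 9:9 12:12 18:18 36:36  a_36=91
d|37:{37,1}  Σf=37+1=38
d|38:{1,2,19,38}  Σf=1+2+19+38=60
n=39: 1·39 3·13 13·3 39·1  f→[1+3+13+39]=56

32, 63, 48, 54, 48, 91, 38, 60, 56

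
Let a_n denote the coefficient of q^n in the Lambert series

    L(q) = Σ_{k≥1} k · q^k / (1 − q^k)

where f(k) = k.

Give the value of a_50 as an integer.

a_50 = 93

[q^50] f(50)=50,f(25)=25,f(10)=10,f(5)=5,f(2)=2,f(1)=1 ⇒ 93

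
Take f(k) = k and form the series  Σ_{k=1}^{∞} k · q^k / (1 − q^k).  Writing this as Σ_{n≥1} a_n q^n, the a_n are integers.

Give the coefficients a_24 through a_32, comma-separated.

60, 31, 42, 40, 56, 30, 72, 32, 63

n=24: 1·24 2·12 3·8 4·6 6·4 8·3 12·2 24·1  f→[1+2+3+4+6+8+12+24]=60
n=25: 1·25 5·5 25·1  f→[1+5+25]=31
q^26  k|26↦f(k): 1:1 2:2 13:13 26:26  a_26=42
q^27  k|27↦f(k): 27:27 9:9 3:3 1:1  a_27=40
[q^28] f(28)=28,f(14)=14,f(7)=7,f(4)=4,f(2)=2,f(1)=1 ⇒ 56
[q^29] f(1)=1,f(29)=29 ⇒ 30
n=30: 30·1 15·2 10·3 6·5 5·6 3·10 2·15 1·30  f→[30+15+10+6+5+3+2+1]=72
n=31: 31·1 1·31  f→[31+1]=32
d|32:{32,16,8,4,2,1}  Σf=32+16+8+4+2+1=63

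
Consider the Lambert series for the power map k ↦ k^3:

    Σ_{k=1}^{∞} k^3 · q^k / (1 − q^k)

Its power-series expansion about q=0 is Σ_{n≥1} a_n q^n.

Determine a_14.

a_14 = 3096

[q^14] f(1)=1,f(2)=8,f(7)=343,f(14)=2744 ⇒ 3096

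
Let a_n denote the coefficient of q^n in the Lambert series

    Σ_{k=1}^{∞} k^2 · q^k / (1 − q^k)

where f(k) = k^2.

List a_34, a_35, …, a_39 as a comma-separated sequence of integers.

n=34: 34·1 17·2 2·17 1·34  f→[1156+289+4+1]=1450
[q^35] f(1)=1,f(5)=25,f(7)=49,f(35)=1225 ⇒ 1300
q^36  k|36↦f(k): 1:1 2:4 3:9 4:16 6:36 9:81 12:144 18:324 36:1296  a_36=1911
n=37: 1·37 37·1  f→[1+1369]=1370
d|38:{1,2,19,38}  Σf=1+4+361+1444=1810
n=39: 1·39 3·13 13·3 39·1  f→[1+9+169+1521]=1700

1450, 1300, 1911, 1370, 1810, 1700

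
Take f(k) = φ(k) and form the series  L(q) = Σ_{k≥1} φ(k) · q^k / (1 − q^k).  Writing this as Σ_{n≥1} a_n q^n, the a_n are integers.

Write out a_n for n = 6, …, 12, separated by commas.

n=6: 1·6 2·3 3·2 6·1  φ→[1+1+2+2]=6
q^7  k|7↦φ(k): 7:6 1:1  a_7=7
q^8  k|8↦φ(k): 8:4 4:2 2:1 1:1  a_8=8
q^9  k|9↦φ(k): 9:6 3:2 1:1  a_9=9
[q^10] φ(1)=1,φ(2)=1,φ(5)=4,φ(10)=4 ⇒ 10
[q^11] φ(1)=1,φ(11)=10 ⇒ 11
n=12: 1·12 2·6 3·4 4·3 6·2 12·1  φ→[1+1+2+2+2+4]=12

6, 7, 8, 9, 10, 11, 12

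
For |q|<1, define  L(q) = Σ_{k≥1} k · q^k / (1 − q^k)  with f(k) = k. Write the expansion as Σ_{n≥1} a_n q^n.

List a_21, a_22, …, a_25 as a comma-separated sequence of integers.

32, 36, 24, 60, 31

n=21: 21·1 7·3 3·7 1·21  f→[21+7+3+1]=32
n=22: 22·1 11·2 2·11 1·22  f→[22+11+2+1]=36
[q^23] f(1)=1,f(23)=23 ⇒ 24
d|24:{1,2,3,4,6,8,12,24}  Σf=1+2+3+4+6+8+12+24=60
n=25: 25·1 5·5 1·25  f→[25+5+1]=31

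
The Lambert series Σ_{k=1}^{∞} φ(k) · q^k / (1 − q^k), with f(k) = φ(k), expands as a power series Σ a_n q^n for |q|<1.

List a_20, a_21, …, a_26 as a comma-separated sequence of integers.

d|20:{20,10,5,4,2,1}  Σφ=8+4+4+2+1+1=20
d|21:{1,3,7,21}  Σφ=1+2+6+12=21
[q^22] φ(1)=1,φ(2)=1,φ(11)=10,φ(22)=10 ⇒ 22
[q^23] φ(23)=22,φ(1)=1 ⇒ 23
d|24:{24,12,8,6,4,3,2,1}  Σφ=8+4+4+2+2+2+1+1=24
n=25: 1·25 5·5 25·1  φ→[1+4+20]=25
d|26:{1,2,13,26}  Σφ=1+1+12+12=26

20, 21, 22, 23, 24, 25, 26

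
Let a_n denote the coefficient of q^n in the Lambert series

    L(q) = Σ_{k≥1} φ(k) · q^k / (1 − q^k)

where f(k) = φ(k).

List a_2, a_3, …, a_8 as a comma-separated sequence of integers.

d|2:{2,1}  Σφ=1+1=2
[q^3] φ(1)=1,φ(3)=2 ⇒ 3
[q^4] φ(1)=1,φ(2)=1,φ(4)=2 ⇒ 4
[q^5] φ(1)=1,φ(5)=4 ⇒ 5
[q^6] φ(6)=2,φ(3)=2,φ(2)=1,φ(1)=1 ⇒ 6
d|7:{7,1}  Σφ=6+1=7
n=8: 1·8 2·4 4·2 8·1  φ→[1+1+2+4]=8

2, 3, 4, 5, 6, 7, 8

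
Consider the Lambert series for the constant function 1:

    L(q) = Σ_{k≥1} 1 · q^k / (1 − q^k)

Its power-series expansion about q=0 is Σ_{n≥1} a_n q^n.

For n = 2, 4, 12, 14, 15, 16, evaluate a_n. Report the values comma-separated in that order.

[q^2] f(2)=1,f(1)=1 ⇒ 2
n=4: 4·1 2·2 1·4  f→[1+1+1]=3
d|12:{12,6,4,3,2,1}  Σf=1+1+1+1+1+1=6
d|14:{1,2,7,14}  Σf=1+1+1+1=4
q^15  k|15↦f(k): 1:1 3:1 5:1 15:1  a_15=4
[q^16] f(1)=1,f(2)=1,f(4)=1,f(8)=1,f(16)=1 ⇒ 5

2, 3, 6, 4, 4, 5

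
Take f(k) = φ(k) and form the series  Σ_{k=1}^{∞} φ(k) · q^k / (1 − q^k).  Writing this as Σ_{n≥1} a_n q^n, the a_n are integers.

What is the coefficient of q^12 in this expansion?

q^12  k|12↦φ(k): 1:1 2:1 3:2 4:2 6:2 12:4  a_12=12

a_12 = 12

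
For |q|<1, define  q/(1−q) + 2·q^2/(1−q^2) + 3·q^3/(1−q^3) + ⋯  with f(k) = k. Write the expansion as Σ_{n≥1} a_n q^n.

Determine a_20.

a_20 = 42

[q^20] f(20)=20,f(10)=10,f(5)=5,f(4)=4,f(2)=2,f(1)=1 ⇒ 42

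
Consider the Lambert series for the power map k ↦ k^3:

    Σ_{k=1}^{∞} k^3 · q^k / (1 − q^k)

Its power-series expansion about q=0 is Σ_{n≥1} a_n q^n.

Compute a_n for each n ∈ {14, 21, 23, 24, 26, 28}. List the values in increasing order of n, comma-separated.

3096, 9632, 12168, 16380, 19782, 25112

[q^14] f(1)=1,f(2)=8,f(7)=343,f(14)=2744 ⇒ 3096
n=21: 1·21 3·7 7·3 21·1  f→[1+27+343+9261]=9632
q^23  k|23↦f(k): 23:12167 1:1  a_23=12168
[q^24] f(1)=1,f(2)=8,f(3)=27,f(4)=64,f(6)=216,f(8)=512,f(12)=1728,f(24)=13824 ⇒ 16380
[q^26] f(1)=1,f(2)=8,f(13)=2197,f(26)=17576 ⇒ 19782
d|28:{28,14,7,4,2,1}  Σf=21952+2744+343+64+8+1=25112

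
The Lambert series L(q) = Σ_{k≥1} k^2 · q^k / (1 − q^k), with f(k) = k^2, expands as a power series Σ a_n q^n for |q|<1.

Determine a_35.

d|35:{1,5,7,35}  Σf=1+25+49+1225=1300

a_35 = 1300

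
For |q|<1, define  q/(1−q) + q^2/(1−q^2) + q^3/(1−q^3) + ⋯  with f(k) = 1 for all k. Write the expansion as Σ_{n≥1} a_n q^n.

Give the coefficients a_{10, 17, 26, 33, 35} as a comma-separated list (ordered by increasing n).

n=10: 10·1 5·2 2·5 1·10  f→[1+1+1+1]=4
n=17: 1·17 17·1  f→[1+1]=2
d|26:{26,13,2,1}  Σf=1+1+1+1=4
n=33: 1·33 3·11 11·3 33·1  f→[1+1+1+1]=4
d|35:{1,5,7,35}  Σf=1+1+1+1=4

4, 2, 4, 4, 4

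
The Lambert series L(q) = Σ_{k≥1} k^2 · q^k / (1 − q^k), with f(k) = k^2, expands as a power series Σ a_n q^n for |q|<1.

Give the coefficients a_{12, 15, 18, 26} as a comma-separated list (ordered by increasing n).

n=12: 1·12 2·6 3·4 4·3 6·2 12·1  f→[1+4+9+16+36+144]=210
n=15: 1·15 3·5 5·3 15·1  f→[1+9+25+225]=260
n=18: 1·18 2·9 3·6 6·3 9·2 18·1  f→[1+4+9+36+81+324]=455
q^26  k|26↦f(k): 1:1 2:4 13:169 26:676  a_26=850

210, 260, 455, 850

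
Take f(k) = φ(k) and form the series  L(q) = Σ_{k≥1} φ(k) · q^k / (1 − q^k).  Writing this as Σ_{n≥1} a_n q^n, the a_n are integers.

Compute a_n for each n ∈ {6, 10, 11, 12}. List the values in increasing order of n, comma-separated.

n=6: 1·6 2·3 3·2 6·1  φ→[1+1+2+2]=6
q^10  k|10↦φ(k): 10:4 5:4 2:1 1:1  a_10=10
n=11: 1·11 11·1  φ→[1+10]=11
d|12:{12,6,4,3,2,1}  Σφ=4+2+2+2+1+1=12

6, 10, 11, 12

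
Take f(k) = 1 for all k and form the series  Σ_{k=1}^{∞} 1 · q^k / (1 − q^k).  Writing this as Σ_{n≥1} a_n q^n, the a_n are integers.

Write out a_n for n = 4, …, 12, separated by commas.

3, 2, 4, 2, 4, 3, 4, 2, 6

n=4: 4·1 2·2 1·4  f→[1+1+1]=3
[q^5] f(1)=1,f(5)=1 ⇒ 2
d|6:{6,3,2,1}  Σf=1+1+1+1=4
n=7: 1·7 7·1  f→[1+1]=2
q^8  k|8↦f(k): 1:1 2:1 4:1 8:1  a_8=4
d|9:{1,3,9}  Σf=1+1+1=3
n=10: 1·10 2·5 5·2 10·1  f→[1+1+1+1]=4
[q^11] f(11)=1,f(1)=1 ⇒ 2
[q^12] f(1)=1,f(2)=1,f(3)=1,f(4)=1,f(6)=1,f(12)=1 ⇒ 6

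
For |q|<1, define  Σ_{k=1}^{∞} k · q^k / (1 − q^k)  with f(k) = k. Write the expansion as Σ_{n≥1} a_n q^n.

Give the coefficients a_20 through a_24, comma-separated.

d|20:{20,10,5,4,2,1}  Σf=20+10+5+4+2+1=42
[q^21] f(1)=1,f(3)=3,f(7)=7,f(21)=21 ⇒ 32
n=22: 22·1 11·2 2·11 1·22  f→[22+11+2+1]=36
[q^23] f(1)=1,f(23)=23 ⇒ 24
q^24  k|24↦f(k): 24:24 12:12 8:8 6:6 4:4 3:3 2:2 1:1  a_24=60

42, 32, 36, 24, 60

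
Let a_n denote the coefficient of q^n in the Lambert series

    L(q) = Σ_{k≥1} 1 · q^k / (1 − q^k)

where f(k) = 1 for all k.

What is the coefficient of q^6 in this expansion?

a_6 = 4

n=6: 6·1 3·2 2·3 1·6  f→[1+1+1+1]=4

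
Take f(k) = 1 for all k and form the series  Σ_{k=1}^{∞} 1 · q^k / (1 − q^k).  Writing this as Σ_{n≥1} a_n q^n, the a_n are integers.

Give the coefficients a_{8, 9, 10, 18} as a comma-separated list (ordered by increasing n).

[q^8] f(1)=1,f(2)=1,f(4)=1,f(8)=1 ⇒ 4
d|9:{9,3,1}  Σf=1+1+1=3
[q^10] f(10)=1,f(5)=1,f(2)=1,f(1)=1 ⇒ 4
q^18  k|18↦f(k): 1:1 2:1 3:1 6:1 9:1 18:1  a_18=6

4, 3, 4, 6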